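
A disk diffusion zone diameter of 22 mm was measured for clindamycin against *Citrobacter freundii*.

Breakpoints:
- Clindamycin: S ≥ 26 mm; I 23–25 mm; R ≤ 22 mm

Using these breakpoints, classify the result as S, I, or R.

Clindamycin: 22 mm is ≤ 22 mm → Resistant

R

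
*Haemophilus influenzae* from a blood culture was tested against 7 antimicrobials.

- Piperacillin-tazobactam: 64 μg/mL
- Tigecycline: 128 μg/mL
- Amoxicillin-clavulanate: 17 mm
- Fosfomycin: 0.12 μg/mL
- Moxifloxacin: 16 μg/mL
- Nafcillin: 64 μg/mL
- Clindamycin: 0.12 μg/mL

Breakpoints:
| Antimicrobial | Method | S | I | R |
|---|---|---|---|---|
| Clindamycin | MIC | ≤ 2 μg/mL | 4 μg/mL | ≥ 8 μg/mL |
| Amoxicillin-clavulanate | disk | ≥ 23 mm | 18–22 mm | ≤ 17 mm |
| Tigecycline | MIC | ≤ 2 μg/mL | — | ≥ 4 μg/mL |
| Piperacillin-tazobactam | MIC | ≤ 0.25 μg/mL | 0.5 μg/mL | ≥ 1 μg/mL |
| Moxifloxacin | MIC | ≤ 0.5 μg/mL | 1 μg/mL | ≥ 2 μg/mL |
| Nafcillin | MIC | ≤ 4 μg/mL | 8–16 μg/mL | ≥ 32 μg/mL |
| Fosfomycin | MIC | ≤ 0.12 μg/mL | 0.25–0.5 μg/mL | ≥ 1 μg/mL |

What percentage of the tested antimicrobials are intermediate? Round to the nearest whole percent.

Piperacillin-tazobactam 64 μg/mL: ≥ 1 μg/mL ⇒ Resistant
Tigecycline (128 μg/mL) ≥ 4 μg/mL → R
Amoxicillin-clavulanate (17 mm) ≤ 17 mm ⇒ R
Fosfomycin 0.12 μg/mL: ≤ 0.12 μg/mL — S
Moxifloxacin: 16 μg/mL is ≥ 2 μg/mL — Resistant
Nafcillin 64 μg/mL: ≥ 32 μg/mL → Resistant
Clindamycin: 0.12 μg/mL is ≤ 2 μg/mL — S
Intermediate: 0/7

0%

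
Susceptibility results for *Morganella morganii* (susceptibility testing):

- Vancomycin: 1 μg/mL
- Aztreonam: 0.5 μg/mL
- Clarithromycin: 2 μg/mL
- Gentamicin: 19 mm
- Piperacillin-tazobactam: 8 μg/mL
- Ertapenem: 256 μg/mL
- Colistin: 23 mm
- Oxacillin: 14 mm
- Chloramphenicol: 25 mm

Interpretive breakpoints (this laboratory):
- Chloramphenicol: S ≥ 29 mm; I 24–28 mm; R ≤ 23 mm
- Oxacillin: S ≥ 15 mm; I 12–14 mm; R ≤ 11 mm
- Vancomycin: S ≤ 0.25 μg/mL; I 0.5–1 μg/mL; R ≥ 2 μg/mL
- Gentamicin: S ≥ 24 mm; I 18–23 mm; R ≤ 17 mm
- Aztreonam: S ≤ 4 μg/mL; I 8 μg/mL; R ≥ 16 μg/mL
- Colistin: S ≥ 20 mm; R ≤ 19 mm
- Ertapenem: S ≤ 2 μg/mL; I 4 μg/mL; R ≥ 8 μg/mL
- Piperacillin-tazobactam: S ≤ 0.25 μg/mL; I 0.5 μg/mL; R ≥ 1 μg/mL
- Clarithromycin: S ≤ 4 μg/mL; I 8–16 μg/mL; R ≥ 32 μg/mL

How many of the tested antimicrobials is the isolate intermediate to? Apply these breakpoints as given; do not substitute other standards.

Vancomycin (1 μg/mL) in 0.5–1 μg/mL → intermediate
Aztreonam 0.5 μg/mL: ≤ 4 μg/mL ⇒ susceptible
Clarithromycin 2 μg/mL: ≤ 4 μg/mL ⇒ S
Gentamicin 19 mm: in 18–23 mm ⇒ Intermediate
Piperacillin-tazobactam 8 μg/mL: ≥ 1 μg/mL ⇒ Resistant
Ertapenem 256 μg/mL: ≥ 8 μg/mL → resistant
Colistin: 23 mm is ≥ 20 mm → Susceptible
Oxacillin: 14 mm is in 12–14 mm ⇒ Intermediate
Chloramphenicol (25 mm) in 24–28 mm — intermediate
Intermediate: 4

4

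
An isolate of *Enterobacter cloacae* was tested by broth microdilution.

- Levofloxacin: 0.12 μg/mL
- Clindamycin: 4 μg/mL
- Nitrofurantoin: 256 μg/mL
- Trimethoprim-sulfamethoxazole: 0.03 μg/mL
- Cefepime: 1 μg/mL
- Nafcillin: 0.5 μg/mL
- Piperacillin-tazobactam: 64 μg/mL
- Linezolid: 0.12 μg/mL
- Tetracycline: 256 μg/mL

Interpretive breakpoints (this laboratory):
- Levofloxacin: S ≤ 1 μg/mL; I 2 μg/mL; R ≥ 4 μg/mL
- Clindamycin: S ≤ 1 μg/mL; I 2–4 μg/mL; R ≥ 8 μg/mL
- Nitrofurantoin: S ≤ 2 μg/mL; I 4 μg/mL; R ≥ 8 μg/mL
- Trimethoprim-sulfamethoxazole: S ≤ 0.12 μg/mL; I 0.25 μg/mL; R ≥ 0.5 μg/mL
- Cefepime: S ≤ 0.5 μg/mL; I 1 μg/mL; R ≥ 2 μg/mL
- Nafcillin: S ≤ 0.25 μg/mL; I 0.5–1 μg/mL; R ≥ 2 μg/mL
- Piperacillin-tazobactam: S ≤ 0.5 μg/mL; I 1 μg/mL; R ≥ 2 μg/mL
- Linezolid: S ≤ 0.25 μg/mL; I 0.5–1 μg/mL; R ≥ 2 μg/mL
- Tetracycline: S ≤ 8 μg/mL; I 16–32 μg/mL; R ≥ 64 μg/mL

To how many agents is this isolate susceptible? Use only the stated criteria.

3

Levofloxacin (0.12 μg/mL) ≤ 1 μg/mL ⇒ susceptible
Clindamycin (4 μg/mL) in 2–4 μg/mL — Intermediate
Nitrofurantoin 256 μg/mL: ≥ 8 μg/mL ⇒ Resistant
Trimethoprim-sulfamethoxazole: 0.03 μg/mL is ≤ 0.12 μg/mL → susceptible
Cefepime: 1 μg/mL is = 1 μg/mL ⇒ Intermediate
Nafcillin: 0.5 μg/mL is in 0.5–1 μg/mL ⇒ intermediate
Piperacillin-tazobactam (64 μg/mL) ≥ 2 μg/mL — R
Linezolid: 0.12 μg/mL is ≤ 0.25 μg/mL ⇒ Susceptible
Tetracycline 256 μg/mL: ≥ 64 μg/mL — resistant
Susceptible: 3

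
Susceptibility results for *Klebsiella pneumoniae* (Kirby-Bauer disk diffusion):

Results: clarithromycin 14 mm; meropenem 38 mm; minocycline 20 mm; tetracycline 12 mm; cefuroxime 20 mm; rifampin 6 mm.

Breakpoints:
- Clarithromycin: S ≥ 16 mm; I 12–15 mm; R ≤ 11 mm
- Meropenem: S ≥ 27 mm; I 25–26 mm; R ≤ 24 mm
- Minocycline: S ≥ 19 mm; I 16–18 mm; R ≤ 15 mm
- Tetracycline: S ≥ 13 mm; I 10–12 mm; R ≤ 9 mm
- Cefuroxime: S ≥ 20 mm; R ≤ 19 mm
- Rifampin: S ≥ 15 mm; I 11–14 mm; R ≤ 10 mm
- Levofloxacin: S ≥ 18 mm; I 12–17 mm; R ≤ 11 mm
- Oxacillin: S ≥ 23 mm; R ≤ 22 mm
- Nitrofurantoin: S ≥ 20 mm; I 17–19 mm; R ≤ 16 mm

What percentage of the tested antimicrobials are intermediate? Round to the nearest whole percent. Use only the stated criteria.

33%

Clarithromycin (14 mm) in 12–15 mm ⇒ Intermediate
Meropenem: 38 mm is ≥ 27 mm — Susceptible
Minocycline (20 mm) ≥ 19 mm — Susceptible
Tetracycline: 12 mm is in 10–12 mm ⇒ intermediate
Cefuroxime (20 mm) ≥ 20 mm ⇒ susceptible
Rifampin 6 mm: ≤ 10 mm → R
Intermediate: 2/6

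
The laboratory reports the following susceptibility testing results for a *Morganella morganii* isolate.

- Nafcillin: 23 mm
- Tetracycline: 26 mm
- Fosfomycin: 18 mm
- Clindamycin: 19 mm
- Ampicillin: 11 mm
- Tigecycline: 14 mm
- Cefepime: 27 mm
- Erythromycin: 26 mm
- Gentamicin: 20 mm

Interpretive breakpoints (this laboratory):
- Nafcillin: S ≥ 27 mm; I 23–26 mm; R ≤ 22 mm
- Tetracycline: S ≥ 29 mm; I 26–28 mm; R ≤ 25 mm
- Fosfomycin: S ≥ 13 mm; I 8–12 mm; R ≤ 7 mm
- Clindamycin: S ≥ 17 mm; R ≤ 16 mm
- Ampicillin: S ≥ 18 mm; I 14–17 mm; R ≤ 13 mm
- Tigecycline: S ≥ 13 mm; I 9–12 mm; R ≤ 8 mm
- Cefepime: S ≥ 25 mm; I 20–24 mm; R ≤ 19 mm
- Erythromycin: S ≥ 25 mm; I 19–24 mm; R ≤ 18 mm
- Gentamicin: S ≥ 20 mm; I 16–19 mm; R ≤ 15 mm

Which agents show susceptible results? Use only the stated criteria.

fosfomycin, clindamycin, tigecycline, cefepime, erythromycin, gentamicin

Nafcillin: 23 mm is in 23–26 mm ⇒ intermediate
Tetracycline: 26 mm is in 26–28 mm ⇒ I
Fosfomycin: 18 mm is ≥ 13 mm — S
Clindamycin (19 mm) ≥ 17 mm — S
Ampicillin 11 mm: ≤ 13 mm ⇒ R
Tigecycline 14 mm: ≥ 13 mm ⇒ susceptible
Cefepime (27 mm) ≥ 25 mm — susceptible
Erythromycin: 26 mm is ≥ 25 mm → S
Gentamicin (20 mm) ≥ 20 mm — S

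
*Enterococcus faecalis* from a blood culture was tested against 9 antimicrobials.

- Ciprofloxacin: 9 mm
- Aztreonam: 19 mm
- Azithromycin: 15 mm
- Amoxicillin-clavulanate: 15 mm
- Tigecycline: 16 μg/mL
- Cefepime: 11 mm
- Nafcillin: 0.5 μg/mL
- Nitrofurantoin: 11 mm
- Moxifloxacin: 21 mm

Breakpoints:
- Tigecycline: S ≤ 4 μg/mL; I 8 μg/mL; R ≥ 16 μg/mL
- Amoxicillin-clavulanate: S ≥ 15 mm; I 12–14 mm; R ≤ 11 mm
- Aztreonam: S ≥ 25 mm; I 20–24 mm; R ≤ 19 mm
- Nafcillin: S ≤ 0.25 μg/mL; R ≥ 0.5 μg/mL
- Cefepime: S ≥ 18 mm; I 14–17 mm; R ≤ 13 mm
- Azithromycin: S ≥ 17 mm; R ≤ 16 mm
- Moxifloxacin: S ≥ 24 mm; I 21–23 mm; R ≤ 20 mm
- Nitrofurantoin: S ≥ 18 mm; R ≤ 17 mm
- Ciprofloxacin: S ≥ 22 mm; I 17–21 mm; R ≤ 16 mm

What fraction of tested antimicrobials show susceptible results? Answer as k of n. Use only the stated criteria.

Ciprofloxacin 9 mm: ≤ 16 mm → Resistant
Aztreonam (19 mm) ≤ 19 mm — R
Azithromycin 15 mm: ≤ 16 mm — R
Amoxicillin-clavulanate 15 mm: ≥ 15 mm — susceptible
Tigecycline (16 μg/mL) ≥ 16 μg/mL ⇒ R
Cefepime: 11 mm is ≤ 13 mm ⇒ Resistant
Nafcillin (0.5 μg/mL) ≥ 0.5 μg/mL ⇒ R
Nitrofurantoin (11 mm) ≤ 17 mm → resistant
Moxifloxacin (21 mm) in 21–23 mm → I
Susceptible: 1/9

1 of 9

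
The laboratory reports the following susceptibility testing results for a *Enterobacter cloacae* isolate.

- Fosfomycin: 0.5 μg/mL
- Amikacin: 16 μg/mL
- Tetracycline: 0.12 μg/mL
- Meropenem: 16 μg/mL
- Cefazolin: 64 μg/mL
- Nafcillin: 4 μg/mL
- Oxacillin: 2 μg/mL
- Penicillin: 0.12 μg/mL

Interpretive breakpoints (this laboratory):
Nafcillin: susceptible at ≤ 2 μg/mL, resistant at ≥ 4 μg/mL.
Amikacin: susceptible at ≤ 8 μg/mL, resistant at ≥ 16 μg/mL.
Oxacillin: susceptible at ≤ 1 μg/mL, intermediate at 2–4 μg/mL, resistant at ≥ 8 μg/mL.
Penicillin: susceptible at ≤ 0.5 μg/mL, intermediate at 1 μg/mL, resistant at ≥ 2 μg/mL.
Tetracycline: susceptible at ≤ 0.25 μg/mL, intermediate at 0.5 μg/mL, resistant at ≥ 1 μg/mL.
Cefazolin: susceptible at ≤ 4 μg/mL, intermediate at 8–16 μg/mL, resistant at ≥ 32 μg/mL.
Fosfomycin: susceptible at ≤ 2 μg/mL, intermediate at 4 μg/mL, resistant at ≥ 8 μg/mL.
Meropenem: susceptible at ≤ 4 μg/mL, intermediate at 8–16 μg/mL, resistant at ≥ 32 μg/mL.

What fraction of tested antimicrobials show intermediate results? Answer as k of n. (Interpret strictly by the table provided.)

2 of 8

Fosfomycin: 0.5 μg/mL is ≤ 2 μg/mL ⇒ Susceptible
Amikacin 16 μg/mL: ≥ 16 μg/mL ⇒ R
Tetracycline (0.12 μg/mL) ≤ 0.25 μg/mL — susceptible
Meropenem (16 μg/mL) in 8–16 μg/mL — Intermediate
Cefazolin: 64 μg/mL is ≥ 32 μg/mL — Resistant
Nafcillin 4 μg/mL: ≥ 4 μg/mL → Resistant
Oxacillin (2 μg/mL) in 2–4 μg/mL → Intermediate
Penicillin (0.12 μg/mL) ≤ 0.5 μg/mL — S
Intermediate: 2/8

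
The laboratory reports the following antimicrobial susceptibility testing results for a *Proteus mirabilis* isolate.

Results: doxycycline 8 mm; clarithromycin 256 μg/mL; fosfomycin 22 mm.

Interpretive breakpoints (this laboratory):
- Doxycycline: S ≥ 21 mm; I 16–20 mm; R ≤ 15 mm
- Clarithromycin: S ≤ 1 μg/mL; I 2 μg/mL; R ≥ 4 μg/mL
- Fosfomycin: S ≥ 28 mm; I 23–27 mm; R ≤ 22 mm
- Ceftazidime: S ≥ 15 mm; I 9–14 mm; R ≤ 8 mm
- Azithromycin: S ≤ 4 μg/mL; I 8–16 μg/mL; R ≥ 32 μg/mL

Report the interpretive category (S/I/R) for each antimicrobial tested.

Doxycycline 8 mm: ≤ 15 mm — Resistant
Clarithromycin (256 μg/mL) ≥ 4 μg/mL ⇒ R
Fosfomycin 22 mm: ≤ 22 mm — R

R, R, R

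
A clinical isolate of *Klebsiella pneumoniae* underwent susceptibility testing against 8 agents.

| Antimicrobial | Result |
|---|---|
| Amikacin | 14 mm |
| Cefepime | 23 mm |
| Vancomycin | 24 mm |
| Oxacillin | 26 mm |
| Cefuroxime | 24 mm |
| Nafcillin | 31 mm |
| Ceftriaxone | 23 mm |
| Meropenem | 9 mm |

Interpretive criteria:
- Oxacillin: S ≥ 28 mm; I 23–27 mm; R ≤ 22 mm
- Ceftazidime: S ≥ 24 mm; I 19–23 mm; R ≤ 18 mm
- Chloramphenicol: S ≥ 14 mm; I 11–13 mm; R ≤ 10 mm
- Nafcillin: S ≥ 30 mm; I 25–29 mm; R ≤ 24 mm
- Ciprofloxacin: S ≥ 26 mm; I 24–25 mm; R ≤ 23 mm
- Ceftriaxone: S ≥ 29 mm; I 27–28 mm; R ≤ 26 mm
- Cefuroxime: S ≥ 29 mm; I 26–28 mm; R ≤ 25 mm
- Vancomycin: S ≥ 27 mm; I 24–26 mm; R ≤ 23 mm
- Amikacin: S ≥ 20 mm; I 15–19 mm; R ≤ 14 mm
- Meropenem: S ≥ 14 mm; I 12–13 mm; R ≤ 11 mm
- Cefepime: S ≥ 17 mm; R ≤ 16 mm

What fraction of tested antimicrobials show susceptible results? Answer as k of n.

2 of 8

Amikacin: 14 mm is ≤ 14 mm → resistant
Cefepime (23 mm) ≥ 17 mm → Susceptible
Vancomycin: 24 mm is in 24–26 mm ⇒ intermediate
Oxacillin (26 mm) in 23–27 mm ⇒ intermediate
Cefuroxime: 24 mm is ≤ 25 mm — R
Nafcillin: 31 mm is ≥ 30 mm — susceptible
Ceftriaxone 23 mm: ≤ 26 mm → R
Meropenem: 9 mm is ≤ 11 mm ⇒ resistant
Susceptible: 2/8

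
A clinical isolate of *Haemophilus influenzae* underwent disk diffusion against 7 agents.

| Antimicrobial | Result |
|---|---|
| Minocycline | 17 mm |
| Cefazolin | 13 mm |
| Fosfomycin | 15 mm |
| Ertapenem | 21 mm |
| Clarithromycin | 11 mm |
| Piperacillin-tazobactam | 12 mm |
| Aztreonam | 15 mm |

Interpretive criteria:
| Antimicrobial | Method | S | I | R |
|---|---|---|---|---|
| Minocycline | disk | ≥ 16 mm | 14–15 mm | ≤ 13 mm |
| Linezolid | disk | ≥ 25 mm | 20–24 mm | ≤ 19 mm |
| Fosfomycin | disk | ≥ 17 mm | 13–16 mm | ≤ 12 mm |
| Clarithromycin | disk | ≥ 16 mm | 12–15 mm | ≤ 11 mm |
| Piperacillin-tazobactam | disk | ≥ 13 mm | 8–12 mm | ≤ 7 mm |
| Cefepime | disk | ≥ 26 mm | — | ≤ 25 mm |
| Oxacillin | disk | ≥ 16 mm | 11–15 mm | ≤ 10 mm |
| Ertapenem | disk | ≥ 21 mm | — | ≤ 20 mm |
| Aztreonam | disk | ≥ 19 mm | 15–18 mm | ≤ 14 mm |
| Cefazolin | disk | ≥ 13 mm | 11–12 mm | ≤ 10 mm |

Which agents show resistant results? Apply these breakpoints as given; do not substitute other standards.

Minocycline (17 mm) ≥ 16 mm — susceptible
Cefazolin: 13 mm is ≥ 13 mm ⇒ susceptible
Fosfomycin (15 mm) in 13–16 mm → intermediate
Ertapenem (21 mm) ≥ 21 mm → S
Clarithromycin: 11 mm is ≤ 11 mm → resistant
Piperacillin-tazobactam (12 mm) in 8–12 mm ⇒ intermediate
Aztreonam 15 mm: in 15–18 mm ⇒ I

clarithromycin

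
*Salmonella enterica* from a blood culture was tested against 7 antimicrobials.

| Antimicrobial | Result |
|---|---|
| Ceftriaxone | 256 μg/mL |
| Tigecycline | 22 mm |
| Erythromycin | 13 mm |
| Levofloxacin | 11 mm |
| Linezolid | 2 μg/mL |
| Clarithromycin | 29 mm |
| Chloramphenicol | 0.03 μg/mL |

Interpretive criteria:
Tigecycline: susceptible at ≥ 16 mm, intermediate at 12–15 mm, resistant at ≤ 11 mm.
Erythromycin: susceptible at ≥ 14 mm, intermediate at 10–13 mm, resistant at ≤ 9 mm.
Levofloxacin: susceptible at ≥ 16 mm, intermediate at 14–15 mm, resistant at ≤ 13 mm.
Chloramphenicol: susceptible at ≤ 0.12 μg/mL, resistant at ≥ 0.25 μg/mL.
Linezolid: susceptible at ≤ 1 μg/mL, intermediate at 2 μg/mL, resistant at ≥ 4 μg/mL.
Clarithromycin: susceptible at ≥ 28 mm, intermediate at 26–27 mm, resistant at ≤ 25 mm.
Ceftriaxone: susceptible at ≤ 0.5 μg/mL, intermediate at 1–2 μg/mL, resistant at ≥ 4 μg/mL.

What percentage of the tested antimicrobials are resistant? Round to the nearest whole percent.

29%

Ceftriaxone 256 μg/mL: ≥ 4 μg/mL ⇒ Resistant
Tigecycline 22 mm: ≥ 16 mm ⇒ S
Erythromycin: 13 mm is in 10–13 mm — intermediate
Levofloxacin: 11 mm is ≤ 13 mm ⇒ R
Linezolid (2 μg/mL) = 2 μg/mL → Intermediate
Clarithromycin: 29 mm is ≥ 28 mm → susceptible
Chloramphenicol (0.03 μg/mL) ≤ 0.12 μg/mL ⇒ susceptible
Resistant: 2/7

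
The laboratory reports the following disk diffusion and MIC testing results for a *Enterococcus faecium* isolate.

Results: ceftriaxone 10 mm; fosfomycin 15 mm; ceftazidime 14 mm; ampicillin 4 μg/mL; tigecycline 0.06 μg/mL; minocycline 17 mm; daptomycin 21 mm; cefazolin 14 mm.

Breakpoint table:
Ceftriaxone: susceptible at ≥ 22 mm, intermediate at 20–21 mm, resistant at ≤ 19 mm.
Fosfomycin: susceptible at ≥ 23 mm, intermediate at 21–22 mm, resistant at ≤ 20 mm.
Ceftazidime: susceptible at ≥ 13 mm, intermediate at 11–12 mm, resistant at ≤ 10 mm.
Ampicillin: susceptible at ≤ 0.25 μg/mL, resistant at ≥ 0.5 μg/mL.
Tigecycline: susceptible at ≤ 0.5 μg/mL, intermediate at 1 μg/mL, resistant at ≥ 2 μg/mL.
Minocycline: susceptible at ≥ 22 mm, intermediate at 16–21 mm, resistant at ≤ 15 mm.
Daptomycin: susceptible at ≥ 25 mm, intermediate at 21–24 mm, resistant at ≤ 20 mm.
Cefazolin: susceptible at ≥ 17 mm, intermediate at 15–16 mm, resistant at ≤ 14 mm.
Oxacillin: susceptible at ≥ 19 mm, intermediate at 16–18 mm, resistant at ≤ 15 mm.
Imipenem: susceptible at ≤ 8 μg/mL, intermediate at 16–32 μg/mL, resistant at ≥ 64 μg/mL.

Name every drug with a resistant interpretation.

ceftriaxone, fosfomycin, ampicillin, cefazolin

Ceftriaxone (10 mm) ≤ 19 mm → Resistant
Fosfomycin 15 mm: ≤ 20 mm ⇒ R
Ceftazidime: 14 mm is ≥ 13 mm ⇒ susceptible
Ampicillin: 4 μg/mL is ≥ 0.5 μg/mL → resistant
Tigecycline 0.06 μg/mL: ≤ 0.5 μg/mL ⇒ S
Minocycline (17 mm) in 16–21 mm → intermediate
Daptomycin: 21 mm is in 21–24 mm — Intermediate
Cefazolin (14 mm) ≤ 14 mm → resistant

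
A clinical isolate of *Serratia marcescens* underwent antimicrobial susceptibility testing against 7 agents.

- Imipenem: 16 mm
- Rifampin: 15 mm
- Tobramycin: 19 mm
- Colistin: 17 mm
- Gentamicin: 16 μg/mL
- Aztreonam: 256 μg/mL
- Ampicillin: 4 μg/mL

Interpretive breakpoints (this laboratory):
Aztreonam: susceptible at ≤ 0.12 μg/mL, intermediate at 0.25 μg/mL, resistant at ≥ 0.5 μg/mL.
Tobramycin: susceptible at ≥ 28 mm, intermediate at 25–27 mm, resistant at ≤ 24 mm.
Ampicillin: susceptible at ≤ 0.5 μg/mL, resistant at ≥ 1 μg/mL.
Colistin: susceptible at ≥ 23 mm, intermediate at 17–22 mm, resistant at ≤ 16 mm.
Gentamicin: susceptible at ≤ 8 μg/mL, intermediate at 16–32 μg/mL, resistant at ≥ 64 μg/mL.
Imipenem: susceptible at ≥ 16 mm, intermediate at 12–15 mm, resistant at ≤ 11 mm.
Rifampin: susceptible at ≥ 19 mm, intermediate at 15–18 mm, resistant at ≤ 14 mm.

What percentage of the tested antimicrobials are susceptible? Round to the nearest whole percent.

Imipenem (16 mm) ≥ 16 mm — S
Rifampin (15 mm) in 15–18 mm ⇒ intermediate
Tobramycin: 19 mm is ≤ 24 mm — Resistant
Colistin: 17 mm is in 17–22 mm → intermediate
Gentamicin 16 μg/mL: in 16–32 μg/mL — intermediate
Aztreonam: 256 μg/mL is ≥ 0.5 μg/mL ⇒ Resistant
Ampicillin (4 μg/mL) ≥ 1 μg/mL — R
Susceptible: 1/7

14%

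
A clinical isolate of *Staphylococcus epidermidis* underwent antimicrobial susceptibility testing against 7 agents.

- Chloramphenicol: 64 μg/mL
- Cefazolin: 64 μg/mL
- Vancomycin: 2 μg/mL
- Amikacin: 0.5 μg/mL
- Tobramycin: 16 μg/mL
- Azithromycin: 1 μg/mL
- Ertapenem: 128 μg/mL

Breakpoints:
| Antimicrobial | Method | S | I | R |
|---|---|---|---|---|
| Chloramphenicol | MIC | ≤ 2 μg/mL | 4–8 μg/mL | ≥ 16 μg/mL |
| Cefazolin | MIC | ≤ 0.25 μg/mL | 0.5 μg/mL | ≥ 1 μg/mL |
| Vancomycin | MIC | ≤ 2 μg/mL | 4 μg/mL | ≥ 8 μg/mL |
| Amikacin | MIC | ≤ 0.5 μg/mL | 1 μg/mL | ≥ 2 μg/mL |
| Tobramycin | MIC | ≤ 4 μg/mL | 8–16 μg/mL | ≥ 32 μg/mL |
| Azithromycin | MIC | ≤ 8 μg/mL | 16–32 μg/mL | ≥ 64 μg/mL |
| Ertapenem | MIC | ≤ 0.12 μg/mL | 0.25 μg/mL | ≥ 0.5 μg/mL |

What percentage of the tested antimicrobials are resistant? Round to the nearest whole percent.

Chloramphenicol: 64 μg/mL is ≥ 16 μg/mL → R
Cefazolin: 64 μg/mL is ≥ 1 μg/mL → R
Vancomycin: 2 μg/mL is ≤ 2 μg/mL ⇒ S
Amikacin: 0.5 μg/mL is ≤ 0.5 μg/mL — susceptible
Tobramycin: 16 μg/mL is in 8–16 μg/mL → I
Azithromycin: 1 μg/mL is ≤ 8 μg/mL — Susceptible
Ertapenem 128 μg/mL: ≥ 0.5 μg/mL ⇒ R
Resistant: 3/7

43%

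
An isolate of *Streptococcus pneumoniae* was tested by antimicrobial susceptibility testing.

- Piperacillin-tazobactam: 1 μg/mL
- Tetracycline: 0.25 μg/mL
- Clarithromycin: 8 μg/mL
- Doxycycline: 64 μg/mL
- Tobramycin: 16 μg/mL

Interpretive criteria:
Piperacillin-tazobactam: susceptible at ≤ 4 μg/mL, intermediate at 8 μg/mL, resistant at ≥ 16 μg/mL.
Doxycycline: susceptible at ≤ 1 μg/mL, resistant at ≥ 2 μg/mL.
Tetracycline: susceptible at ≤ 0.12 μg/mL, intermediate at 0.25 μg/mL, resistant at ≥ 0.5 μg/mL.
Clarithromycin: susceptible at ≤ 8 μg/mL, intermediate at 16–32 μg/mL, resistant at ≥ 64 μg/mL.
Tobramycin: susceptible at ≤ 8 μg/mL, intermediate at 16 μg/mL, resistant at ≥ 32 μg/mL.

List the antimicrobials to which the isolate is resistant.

Piperacillin-tazobactam 1 μg/mL: ≤ 4 μg/mL ⇒ S
Tetracycline (0.25 μg/mL) = 0.25 μg/mL — I
Clarithromycin (8 μg/mL) ≤ 8 μg/mL — Susceptible
Doxycycline: 64 μg/mL is ≥ 2 μg/mL — Resistant
Tobramycin: 16 μg/mL is = 16 μg/mL → intermediate

doxycycline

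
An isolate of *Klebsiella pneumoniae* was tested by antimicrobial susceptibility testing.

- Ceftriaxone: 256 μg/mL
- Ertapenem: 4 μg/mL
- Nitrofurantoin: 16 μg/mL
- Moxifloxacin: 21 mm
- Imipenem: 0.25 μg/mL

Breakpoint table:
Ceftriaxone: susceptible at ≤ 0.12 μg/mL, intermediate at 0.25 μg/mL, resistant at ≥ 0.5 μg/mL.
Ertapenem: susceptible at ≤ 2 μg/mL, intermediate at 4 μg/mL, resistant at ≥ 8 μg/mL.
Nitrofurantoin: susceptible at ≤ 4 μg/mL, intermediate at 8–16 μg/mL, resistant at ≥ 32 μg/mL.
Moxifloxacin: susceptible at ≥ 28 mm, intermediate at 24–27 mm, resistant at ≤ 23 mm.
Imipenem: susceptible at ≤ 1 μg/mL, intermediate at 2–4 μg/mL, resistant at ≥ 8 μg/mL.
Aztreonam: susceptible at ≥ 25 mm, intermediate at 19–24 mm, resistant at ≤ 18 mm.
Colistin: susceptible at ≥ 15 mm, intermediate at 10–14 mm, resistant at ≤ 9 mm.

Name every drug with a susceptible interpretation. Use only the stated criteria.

imipenem

Ceftriaxone: 256 μg/mL is ≥ 0.5 μg/mL ⇒ resistant
Ertapenem: 4 μg/mL is = 4 μg/mL → I
Nitrofurantoin (16 μg/mL) in 8–16 μg/mL — intermediate
Moxifloxacin (21 mm) ≤ 23 mm — Resistant
Imipenem: 0.25 μg/mL is ≤ 1 μg/mL → S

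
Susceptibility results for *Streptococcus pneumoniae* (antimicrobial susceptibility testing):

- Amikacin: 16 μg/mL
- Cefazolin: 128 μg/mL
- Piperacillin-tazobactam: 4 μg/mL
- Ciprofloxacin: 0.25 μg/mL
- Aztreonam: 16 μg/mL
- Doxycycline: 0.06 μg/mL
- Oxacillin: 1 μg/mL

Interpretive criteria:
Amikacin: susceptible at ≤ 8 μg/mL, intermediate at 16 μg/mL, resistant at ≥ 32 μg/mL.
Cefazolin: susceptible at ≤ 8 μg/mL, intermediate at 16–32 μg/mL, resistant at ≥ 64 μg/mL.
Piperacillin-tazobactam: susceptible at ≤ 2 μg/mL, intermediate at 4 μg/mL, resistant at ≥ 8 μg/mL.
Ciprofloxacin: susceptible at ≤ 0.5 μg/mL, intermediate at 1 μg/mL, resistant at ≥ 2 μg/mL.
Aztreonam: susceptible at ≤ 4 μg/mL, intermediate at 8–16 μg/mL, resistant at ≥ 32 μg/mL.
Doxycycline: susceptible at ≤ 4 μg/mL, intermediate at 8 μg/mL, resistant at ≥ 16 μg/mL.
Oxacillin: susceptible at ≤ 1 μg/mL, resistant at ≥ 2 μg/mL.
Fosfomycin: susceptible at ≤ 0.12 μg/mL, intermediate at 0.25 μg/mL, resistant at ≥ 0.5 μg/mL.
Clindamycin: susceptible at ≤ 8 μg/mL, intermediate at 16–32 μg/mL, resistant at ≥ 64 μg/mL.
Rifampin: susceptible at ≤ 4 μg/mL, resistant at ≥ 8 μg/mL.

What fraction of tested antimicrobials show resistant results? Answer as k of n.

Amikacin 16 μg/mL: = 16 μg/mL → intermediate
Cefazolin 128 μg/mL: ≥ 64 μg/mL — R
Piperacillin-tazobactam (4 μg/mL) = 4 μg/mL → Intermediate
Ciprofloxacin (0.25 μg/mL) ≤ 0.5 μg/mL — Susceptible
Aztreonam 16 μg/mL: in 8–16 μg/mL → intermediate
Doxycycline 0.06 μg/mL: ≤ 4 μg/mL → S
Oxacillin (1 μg/mL) ≤ 1 μg/mL — S
Resistant: 1/7

1 of 7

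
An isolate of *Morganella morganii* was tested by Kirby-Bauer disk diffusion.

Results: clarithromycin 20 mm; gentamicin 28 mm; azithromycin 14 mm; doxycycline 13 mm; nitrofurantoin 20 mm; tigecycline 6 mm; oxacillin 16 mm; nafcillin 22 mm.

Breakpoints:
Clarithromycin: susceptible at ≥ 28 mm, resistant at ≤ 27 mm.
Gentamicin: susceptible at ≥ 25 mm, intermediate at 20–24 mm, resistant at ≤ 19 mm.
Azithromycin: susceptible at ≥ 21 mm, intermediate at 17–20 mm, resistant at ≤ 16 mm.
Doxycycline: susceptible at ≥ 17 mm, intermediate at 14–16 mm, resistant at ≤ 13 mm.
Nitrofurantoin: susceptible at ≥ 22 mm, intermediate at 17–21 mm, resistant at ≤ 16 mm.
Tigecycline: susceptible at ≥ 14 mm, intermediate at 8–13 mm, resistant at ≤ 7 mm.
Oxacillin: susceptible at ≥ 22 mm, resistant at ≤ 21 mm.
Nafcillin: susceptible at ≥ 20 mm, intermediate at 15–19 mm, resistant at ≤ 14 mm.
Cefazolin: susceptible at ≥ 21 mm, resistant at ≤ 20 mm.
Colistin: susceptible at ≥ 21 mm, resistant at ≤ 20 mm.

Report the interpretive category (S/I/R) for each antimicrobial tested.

Clarithromycin 20 mm: ≤ 27 mm → R
Gentamicin 28 mm: ≥ 25 mm → S
Azithromycin (14 mm) ≤ 16 mm → Resistant
Doxycycline: 13 mm is ≤ 13 mm ⇒ resistant
Nitrofurantoin: 20 mm is in 17–21 mm — intermediate
Tigecycline: 6 mm is ≤ 7 mm — resistant
Oxacillin (16 mm) ≤ 21 mm → resistant
Nafcillin: 22 mm is ≥ 20 mm ⇒ Susceptible

R, S, R, R, I, R, R, S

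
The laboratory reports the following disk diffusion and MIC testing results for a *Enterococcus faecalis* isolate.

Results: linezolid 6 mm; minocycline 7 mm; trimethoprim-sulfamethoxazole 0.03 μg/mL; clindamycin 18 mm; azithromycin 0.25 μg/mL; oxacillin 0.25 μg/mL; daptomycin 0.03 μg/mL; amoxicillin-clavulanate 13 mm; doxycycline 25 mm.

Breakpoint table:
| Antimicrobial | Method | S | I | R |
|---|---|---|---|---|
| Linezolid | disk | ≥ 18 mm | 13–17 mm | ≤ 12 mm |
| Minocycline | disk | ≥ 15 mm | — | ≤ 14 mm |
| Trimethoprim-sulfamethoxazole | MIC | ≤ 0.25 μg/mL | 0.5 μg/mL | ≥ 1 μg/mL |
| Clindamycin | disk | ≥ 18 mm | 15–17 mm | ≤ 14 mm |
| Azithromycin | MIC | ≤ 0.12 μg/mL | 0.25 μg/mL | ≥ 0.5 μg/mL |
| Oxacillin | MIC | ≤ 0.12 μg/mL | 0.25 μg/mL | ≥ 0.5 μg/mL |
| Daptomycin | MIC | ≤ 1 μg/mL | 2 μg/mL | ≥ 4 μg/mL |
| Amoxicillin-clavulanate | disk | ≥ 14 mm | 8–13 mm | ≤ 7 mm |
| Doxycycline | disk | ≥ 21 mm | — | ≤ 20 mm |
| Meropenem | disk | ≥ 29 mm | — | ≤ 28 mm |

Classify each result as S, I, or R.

R, R, S, S, I, I, S, I, S

Linezolid: 6 mm is ≤ 12 mm ⇒ Resistant
Minocycline 7 mm: ≤ 14 mm ⇒ Resistant
Trimethoprim-sulfamethoxazole (0.03 μg/mL) ≤ 0.25 μg/mL — susceptible
Clindamycin (18 mm) ≥ 18 mm — S
Azithromycin: 0.25 μg/mL is = 0.25 μg/mL ⇒ intermediate
Oxacillin 0.25 μg/mL: = 0.25 μg/mL → intermediate
Daptomycin: 0.03 μg/mL is ≤ 1 μg/mL → S
Amoxicillin-clavulanate 13 mm: in 8–13 mm → I
Doxycycline 25 mm: ≥ 21 mm → S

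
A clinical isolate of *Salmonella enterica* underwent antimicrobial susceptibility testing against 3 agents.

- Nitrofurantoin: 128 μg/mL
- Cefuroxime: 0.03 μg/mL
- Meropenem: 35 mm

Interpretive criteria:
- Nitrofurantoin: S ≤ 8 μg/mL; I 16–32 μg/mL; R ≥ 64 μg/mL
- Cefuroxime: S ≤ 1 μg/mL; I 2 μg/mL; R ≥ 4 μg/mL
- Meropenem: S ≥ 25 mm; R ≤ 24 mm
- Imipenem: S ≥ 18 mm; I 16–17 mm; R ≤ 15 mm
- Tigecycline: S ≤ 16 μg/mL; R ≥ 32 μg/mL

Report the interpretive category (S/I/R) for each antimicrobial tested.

R, S, S

Nitrofurantoin 128 μg/mL: ≥ 64 μg/mL ⇒ R
Cefuroxime (0.03 μg/mL) ≤ 1 μg/mL ⇒ Susceptible
Meropenem 35 mm: ≥ 25 mm — susceptible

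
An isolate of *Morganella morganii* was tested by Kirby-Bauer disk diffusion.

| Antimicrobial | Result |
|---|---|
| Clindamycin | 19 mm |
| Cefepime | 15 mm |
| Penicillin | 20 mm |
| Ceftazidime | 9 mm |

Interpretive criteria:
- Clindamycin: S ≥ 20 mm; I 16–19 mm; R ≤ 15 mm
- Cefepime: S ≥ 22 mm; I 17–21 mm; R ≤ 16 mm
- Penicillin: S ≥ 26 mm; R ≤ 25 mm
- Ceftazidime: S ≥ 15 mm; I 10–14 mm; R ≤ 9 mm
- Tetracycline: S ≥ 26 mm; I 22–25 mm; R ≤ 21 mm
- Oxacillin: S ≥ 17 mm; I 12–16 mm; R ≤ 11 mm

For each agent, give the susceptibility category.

I, R, R, R

Clindamycin (19 mm) in 16–19 mm ⇒ Intermediate
Cefepime 15 mm: ≤ 16 mm — resistant
Penicillin (20 mm) ≤ 25 mm — R
Ceftazidime (9 mm) ≤ 9 mm → Resistant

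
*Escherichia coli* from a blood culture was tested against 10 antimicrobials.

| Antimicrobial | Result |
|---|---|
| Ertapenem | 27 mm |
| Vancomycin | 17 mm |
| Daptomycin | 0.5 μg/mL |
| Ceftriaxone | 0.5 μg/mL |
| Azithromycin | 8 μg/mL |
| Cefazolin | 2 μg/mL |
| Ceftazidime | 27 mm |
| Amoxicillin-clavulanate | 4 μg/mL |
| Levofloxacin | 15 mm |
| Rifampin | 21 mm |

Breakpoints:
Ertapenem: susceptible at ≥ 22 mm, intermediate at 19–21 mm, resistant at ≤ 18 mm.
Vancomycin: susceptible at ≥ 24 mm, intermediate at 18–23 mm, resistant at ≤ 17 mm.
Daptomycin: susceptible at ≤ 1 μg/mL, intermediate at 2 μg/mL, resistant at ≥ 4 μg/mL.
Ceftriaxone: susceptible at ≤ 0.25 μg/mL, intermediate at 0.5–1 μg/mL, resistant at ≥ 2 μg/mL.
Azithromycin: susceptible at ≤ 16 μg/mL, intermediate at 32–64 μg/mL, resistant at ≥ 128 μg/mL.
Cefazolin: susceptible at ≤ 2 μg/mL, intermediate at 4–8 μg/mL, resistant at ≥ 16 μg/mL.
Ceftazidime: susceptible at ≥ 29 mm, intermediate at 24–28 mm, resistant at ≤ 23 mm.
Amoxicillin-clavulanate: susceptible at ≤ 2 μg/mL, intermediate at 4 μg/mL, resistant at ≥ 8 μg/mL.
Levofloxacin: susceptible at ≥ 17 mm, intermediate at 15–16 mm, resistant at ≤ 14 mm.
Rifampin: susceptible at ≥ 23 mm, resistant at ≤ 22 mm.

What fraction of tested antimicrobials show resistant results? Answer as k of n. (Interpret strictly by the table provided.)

Ertapenem (27 mm) ≥ 22 mm → susceptible
Vancomycin 17 mm: ≤ 17 mm → Resistant
Daptomycin 0.5 μg/mL: ≤ 1 μg/mL → S
Ceftriaxone: 0.5 μg/mL is in 0.5–1 μg/mL — Intermediate
Azithromycin 8 μg/mL: ≤ 16 μg/mL — susceptible
Cefazolin 2 μg/mL: ≤ 2 μg/mL ⇒ Susceptible
Ceftazidime 27 mm: in 24–28 mm → I
Amoxicillin-clavulanate (4 μg/mL) = 4 μg/mL ⇒ I
Levofloxacin 15 mm: in 15–16 mm → Intermediate
Rifampin 21 mm: ≤ 22 mm ⇒ resistant
Resistant: 2/10

2 of 10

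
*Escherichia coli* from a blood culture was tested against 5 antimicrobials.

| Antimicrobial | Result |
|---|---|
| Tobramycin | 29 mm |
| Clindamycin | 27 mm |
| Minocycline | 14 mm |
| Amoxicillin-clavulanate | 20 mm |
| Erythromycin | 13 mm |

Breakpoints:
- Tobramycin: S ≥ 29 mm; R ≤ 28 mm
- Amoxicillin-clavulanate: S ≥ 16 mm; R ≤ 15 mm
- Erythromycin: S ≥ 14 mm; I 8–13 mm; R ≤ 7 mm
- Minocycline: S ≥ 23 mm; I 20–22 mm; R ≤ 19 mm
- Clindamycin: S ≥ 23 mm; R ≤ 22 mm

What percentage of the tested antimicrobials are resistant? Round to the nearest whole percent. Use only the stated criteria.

20%

Tobramycin: 29 mm is ≥ 29 mm ⇒ Susceptible
Clindamycin: 27 mm is ≥ 23 mm — Susceptible
Minocycline (14 mm) ≤ 19 mm — Resistant
Amoxicillin-clavulanate 20 mm: ≥ 16 mm → susceptible
Erythromycin: 13 mm is in 8–13 mm — intermediate
Resistant: 1/5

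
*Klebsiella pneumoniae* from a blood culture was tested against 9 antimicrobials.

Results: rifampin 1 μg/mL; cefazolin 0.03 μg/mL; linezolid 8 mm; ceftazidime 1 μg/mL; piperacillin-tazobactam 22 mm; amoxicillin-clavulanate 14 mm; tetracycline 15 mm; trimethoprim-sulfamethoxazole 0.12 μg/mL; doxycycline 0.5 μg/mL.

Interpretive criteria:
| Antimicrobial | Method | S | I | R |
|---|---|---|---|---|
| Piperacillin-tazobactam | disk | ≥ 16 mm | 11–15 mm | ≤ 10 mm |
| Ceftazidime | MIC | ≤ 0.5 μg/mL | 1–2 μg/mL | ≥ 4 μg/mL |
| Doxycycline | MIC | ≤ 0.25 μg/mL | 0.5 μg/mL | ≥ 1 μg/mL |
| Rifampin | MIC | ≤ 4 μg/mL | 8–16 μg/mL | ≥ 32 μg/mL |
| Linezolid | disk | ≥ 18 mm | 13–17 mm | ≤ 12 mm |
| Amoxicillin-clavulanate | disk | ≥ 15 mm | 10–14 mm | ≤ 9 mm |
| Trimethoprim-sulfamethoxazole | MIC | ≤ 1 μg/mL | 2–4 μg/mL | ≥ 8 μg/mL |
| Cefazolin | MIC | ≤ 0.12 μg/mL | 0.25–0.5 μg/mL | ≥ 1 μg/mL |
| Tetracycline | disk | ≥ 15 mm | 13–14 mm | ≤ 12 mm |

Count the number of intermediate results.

3

Rifampin: 1 μg/mL is ≤ 4 μg/mL → Susceptible
Cefazolin: 0.03 μg/mL is ≤ 0.12 μg/mL ⇒ Susceptible
Linezolid: 8 mm is ≤ 12 mm ⇒ resistant
Ceftazidime (1 μg/mL) in 1–2 μg/mL ⇒ I
Piperacillin-tazobactam 22 mm: ≥ 16 mm ⇒ Susceptible
Amoxicillin-clavulanate: 14 mm is in 10–14 mm — I
Tetracycline: 15 mm is ≥ 15 mm ⇒ Susceptible
Trimethoprim-sulfamethoxazole: 0.12 μg/mL is ≤ 1 μg/mL ⇒ Susceptible
Doxycycline (0.5 μg/mL) = 0.5 μg/mL ⇒ Intermediate
Intermediate: 3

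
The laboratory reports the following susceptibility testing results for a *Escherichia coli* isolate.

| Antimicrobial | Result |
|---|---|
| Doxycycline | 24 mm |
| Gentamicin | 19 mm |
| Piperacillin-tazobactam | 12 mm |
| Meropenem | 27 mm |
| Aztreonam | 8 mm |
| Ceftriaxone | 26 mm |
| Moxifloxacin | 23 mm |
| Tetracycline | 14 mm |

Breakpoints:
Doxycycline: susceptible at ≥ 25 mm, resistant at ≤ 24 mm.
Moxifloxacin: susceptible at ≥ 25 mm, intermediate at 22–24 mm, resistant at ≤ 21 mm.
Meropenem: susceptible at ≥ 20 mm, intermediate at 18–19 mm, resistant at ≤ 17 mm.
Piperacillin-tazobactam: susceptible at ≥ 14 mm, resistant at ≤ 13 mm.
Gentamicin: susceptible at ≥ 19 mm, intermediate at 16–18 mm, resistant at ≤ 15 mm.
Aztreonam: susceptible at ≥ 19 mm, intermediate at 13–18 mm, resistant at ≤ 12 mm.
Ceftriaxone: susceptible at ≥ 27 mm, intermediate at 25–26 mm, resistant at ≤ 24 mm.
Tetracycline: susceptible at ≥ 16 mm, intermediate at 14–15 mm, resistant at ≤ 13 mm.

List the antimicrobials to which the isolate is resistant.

doxycycline, piperacillin-tazobactam, aztreonam

Doxycycline 24 mm: ≤ 24 mm ⇒ resistant
Gentamicin: 19 mm is ≥ 19 mm ⇒ Susceptible
Piperacillin-tazobactam (12 mm) ≤ 13 mm ⇒ Resistant
Meropenem: 27 mm is ≥ 20 mm ⇒ Susceptible
Aztreonam 8 mm: ≤ 12 mm ⇒ Resistant
Ceftriaxone: 26 mm is in 25–26 mm ⇒ intermediate
Moxifloxacin 23 mm: in 22–24 mm — Intermediate
Tetracycline: 14 mm is in 14–15 mm ⇒ Intermediate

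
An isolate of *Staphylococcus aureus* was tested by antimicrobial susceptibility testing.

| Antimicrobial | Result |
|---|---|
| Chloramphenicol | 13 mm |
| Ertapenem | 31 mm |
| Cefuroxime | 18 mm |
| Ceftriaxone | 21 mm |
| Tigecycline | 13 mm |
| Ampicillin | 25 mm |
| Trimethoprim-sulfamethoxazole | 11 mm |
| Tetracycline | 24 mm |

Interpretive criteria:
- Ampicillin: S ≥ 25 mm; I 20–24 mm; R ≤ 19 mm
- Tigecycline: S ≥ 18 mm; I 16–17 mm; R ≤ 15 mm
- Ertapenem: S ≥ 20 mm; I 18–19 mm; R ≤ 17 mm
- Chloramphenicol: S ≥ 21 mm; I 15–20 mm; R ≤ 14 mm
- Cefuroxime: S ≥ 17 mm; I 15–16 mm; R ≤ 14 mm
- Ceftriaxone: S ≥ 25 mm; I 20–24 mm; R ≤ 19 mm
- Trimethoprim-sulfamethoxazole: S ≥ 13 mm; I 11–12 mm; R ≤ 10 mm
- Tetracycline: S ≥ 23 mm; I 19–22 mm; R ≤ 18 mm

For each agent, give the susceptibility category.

Chloramphenicol 13 mm: ≤ 14 mm — R
Ertapenem: 31 mm is ≥ 20 mm — Susceptible
Cefuroxime: 18 mm is ≥ 17 mm — S
Ceftriaxone: 21 mm is in 20–24 mm ⇒ I
Tigecycline: 13 mm is ≤ 15 mm → Resistant
Ampicillin (25 mm) ≥ 25 mm → S
Trimethoprim-sulfamethoxazole: 11 mm is in 11–12 mm — I
Tetracycline 24 mm: ≥ 23 mm → Susceptible

R, S, S, I, R, S, I, S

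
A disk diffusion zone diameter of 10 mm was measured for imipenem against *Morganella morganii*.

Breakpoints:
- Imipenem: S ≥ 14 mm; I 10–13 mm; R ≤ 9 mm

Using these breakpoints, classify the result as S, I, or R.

Imipenem: 10 mm is in 10–13 mm → I

Intermediate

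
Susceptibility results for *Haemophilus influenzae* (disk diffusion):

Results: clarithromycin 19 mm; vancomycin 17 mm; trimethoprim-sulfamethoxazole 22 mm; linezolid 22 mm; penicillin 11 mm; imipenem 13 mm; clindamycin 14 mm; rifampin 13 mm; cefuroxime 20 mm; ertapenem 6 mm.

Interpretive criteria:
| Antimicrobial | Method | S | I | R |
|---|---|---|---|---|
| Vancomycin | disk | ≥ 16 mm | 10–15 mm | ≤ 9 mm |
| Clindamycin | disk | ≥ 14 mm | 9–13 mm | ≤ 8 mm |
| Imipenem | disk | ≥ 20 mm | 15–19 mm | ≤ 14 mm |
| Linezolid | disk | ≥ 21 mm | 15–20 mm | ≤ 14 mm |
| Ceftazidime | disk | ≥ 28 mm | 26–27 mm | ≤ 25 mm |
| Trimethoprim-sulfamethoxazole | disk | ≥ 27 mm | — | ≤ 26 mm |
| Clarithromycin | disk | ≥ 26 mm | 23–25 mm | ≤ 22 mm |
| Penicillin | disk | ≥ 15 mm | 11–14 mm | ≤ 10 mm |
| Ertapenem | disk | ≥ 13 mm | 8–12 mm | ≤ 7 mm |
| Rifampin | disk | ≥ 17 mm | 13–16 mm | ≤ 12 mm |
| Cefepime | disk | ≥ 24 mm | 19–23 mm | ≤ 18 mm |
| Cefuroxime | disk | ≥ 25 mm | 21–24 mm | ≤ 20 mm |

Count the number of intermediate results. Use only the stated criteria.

Clarithromycin (19 mm) ≤ 22 mm — R
Vancomycin 17 mm: ≥ 16 mm — S
Trimethoprim-sulfamethoxazole 22 mm: ≤ 26 mm → resistant
Linezolid 22 mm: ≥ 21 mm → S
Penicillin (11 mm) in 11–14 mm ⇒ intermediate
Imipenem (13 mm) ≤ 14 mm — resistant
Clindamycin (14 mm) ≥ 14 mm — susceptible
Rifampin (13 mm) in 13–16 mm → Intermediate
Cefuroxime: 20 mm is ≤ 20 mm — resistant
Ertapenem: 6 mm is ≤ 7 mm → resistant
Intermediate: 2

2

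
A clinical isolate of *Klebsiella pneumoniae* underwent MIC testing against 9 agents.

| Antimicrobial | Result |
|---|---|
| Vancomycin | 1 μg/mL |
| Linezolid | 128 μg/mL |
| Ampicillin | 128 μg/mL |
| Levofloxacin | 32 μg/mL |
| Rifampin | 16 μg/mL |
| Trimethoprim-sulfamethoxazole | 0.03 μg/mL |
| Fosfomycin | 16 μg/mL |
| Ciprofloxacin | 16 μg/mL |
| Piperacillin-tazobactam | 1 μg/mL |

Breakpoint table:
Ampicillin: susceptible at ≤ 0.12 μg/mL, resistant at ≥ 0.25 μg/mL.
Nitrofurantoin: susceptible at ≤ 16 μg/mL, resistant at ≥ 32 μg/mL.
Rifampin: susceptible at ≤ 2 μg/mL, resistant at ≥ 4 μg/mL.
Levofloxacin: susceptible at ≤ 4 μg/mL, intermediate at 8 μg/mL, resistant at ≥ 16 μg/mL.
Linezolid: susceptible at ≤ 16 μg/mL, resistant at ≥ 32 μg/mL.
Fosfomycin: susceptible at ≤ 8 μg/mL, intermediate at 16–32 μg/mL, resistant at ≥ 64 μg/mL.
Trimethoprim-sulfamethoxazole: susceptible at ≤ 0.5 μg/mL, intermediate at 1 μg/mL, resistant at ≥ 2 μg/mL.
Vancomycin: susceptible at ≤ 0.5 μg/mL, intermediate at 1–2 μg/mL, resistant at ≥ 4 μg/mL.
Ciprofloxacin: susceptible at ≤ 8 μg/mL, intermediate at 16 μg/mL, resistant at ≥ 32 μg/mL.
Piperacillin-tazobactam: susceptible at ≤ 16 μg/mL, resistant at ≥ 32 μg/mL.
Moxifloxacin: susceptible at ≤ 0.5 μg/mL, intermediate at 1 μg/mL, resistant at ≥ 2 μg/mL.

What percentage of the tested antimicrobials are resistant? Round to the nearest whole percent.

Vancomycin 1 μg/mL: in 1–2 μg/mL ⇒ intermediate
Linezolid (128 μg/mL) ≥ 32 μg/mL — resistant
Ampicillin (128 μg/mL) ≥ 0.25 μg/mL → R
Levofloxacin (32 μg/mL) ≥ 16 μg/mL → resistant
Rifampin 16 μg/mL: ≥ 4 μg/mL ⇒ Resistant
Trimethoprim-sulfamethoxazole 0.03 μg/mL: ≤ 0.5 μg/mL ⇒ Susceptible
Fosfomycin 16 μg/mL: in 16–32 μg/mL — I
Ciprofloxacin 16 μg/mL: = 16 μg/mL ⇒ I
Piperacillin-tazobactam (1 μg/mL) ≤ 16 μg/mL — Susceptible
Resistant: 4/9

44%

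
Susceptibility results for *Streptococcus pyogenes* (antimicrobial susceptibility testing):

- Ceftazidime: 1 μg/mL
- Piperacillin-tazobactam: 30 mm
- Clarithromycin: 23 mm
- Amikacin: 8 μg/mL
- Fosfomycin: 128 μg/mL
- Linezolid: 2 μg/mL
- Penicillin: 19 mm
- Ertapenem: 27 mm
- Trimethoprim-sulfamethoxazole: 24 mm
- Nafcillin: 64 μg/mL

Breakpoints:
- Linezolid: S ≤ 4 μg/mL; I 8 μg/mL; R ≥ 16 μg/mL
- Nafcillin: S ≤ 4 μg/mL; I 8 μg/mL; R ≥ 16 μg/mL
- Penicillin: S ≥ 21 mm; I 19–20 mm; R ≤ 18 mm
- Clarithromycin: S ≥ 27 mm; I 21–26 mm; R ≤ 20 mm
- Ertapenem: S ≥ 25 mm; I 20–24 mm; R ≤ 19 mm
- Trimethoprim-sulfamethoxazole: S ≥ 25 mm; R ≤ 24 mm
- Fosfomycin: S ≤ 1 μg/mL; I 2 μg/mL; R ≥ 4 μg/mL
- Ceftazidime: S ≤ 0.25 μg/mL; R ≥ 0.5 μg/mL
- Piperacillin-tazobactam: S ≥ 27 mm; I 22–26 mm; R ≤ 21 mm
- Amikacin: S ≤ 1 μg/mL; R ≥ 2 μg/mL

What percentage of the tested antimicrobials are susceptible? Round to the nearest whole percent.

30%

Ceftazidime: 1 μg/mL is ≥ 0.5 μg/mL → resistant
Piperacillin-tazobactam (30 mm) ≥ 27 mm ⇒ S
Clarithromycin (23 mm) in 21–26 mm ⇒ Intermediate
Amikacin (8 μg/mL) ≥ 2 μg/mL → Resistant
Fosfomycin 128 μg/mL: ≥ 4 μg/mL — Resistant
Linezolid (2 μg/mL) ≤ 4 μg/mL → susceptible
Penicillin: 19 mm is in 19–20 mm ⇒ intermediate
Ertapenem (27 mm) ≥ 25 mm → Susceptible
Trimethoprim-sulfamethoxazole: 24 mm is ≤ 24 mm ⇒ R
Nafcillin: 64 μg/mL is ≥ 16 μg/mL → R
Susceptible: 3/10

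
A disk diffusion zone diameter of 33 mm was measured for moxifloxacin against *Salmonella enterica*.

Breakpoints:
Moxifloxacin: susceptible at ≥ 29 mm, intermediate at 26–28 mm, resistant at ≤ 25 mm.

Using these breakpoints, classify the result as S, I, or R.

Susceptible

Moxifloxacin 33 mm: ≥ 29 mm ⇒ susceptible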